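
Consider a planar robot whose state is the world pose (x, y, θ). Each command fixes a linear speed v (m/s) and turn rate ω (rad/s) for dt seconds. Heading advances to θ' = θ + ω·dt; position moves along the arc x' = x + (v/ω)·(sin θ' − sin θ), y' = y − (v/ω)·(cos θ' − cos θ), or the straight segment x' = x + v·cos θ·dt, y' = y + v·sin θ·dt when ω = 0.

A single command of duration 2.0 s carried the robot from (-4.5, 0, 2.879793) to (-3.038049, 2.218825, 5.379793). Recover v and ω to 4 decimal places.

Δθ = 5.379793 − 2.879793 = 2.500000
ω = Δθ/dt = 2.500000/2.0 = 1.2500
R = −Δy/(cos θ' − cos θ) = -1.4000
v = R·ω = -1.4000·1.2500 = -1.7500

v = -1.7500, ω = 1.2500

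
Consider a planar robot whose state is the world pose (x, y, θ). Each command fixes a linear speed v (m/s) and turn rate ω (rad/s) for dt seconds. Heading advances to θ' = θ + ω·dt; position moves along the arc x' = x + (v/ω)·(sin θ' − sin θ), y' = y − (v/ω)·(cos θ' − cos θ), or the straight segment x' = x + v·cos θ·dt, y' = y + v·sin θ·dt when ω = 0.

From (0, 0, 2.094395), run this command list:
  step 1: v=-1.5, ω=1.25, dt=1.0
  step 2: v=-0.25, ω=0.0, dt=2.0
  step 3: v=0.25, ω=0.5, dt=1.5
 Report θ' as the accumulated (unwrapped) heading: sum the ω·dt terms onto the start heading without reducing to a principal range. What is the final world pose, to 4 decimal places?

(1.4639, -0.6748, 4.0944)

step 1: θ'=3.3444 (R=-1.2000) → pose (1.2809, -0.5754, 3.3444)
step 2: θ'=3.3444 (straight) → pose (1.7707, -0.4747, 3.3444)
step 3: θ'=4.0944 (R=0.5000) → pose (1.4639, -0.6748, 4.0944)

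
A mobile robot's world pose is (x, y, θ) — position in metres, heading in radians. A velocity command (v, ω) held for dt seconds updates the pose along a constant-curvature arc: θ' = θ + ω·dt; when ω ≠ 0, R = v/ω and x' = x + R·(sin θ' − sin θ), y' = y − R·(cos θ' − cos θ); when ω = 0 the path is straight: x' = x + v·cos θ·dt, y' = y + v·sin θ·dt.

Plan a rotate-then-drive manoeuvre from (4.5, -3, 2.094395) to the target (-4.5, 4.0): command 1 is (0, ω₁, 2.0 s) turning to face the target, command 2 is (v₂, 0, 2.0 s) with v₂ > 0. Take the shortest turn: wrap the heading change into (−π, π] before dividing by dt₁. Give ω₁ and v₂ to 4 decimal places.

heading to target = atan2(4−-3, -4.5−4.5) = 2.4805
Δθ = wrap(2.4805 − 2.0944) = 0.3862; ω₁ = Δθ/dt₁ = 0.1931
distance = √((-4.5−4.5)² + (4−-3)²) = 11.4018; v₂ = distance/dt₂ = 5.7009

ω₁ = 0.1931, v₂ = 5.7009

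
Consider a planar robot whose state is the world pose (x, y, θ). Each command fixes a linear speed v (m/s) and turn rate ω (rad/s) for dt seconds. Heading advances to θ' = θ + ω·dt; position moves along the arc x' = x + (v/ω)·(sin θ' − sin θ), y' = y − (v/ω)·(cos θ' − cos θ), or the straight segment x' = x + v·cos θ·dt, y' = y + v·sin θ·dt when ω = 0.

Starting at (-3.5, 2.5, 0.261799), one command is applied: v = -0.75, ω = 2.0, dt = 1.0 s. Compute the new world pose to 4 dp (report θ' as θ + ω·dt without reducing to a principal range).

(-3.6919, 1.8988, 2.2618)

θ' = 0.2618 + 2.0·1.0 = 2.2618
R = v/ω = -0.75/2.0 = -0.3750
x' = -3.5 + -0.3750·(sin 2.2618 − sin 0.2618) = -3.6919
y' = 2.5 − -0.3750·(cos 2.2618 − cos 0.2618) = 1.8988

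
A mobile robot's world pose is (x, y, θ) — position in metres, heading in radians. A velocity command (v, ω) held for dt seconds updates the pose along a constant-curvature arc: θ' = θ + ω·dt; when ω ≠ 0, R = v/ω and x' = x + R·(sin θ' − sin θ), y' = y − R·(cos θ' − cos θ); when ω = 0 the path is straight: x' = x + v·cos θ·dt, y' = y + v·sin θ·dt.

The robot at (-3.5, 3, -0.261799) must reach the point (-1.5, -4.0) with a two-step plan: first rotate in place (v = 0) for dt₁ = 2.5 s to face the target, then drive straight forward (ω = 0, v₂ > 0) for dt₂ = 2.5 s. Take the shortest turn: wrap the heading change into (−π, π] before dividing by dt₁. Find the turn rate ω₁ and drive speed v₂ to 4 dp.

ω₁ = -0.4123, v₂ = 2.9120

heading to target = atan2(-4−3, -1.5−-3.5) = -1.2925
Δθ = wrap(-1.2925 − -0.2618) = -1.0307; ω₁ = Δθ/dt₁ = -0.4123
distance = √((-1.5−-3.5)² + (-4−3)²) = 7.2801; v₂ = distance/dt₂ = 2.9120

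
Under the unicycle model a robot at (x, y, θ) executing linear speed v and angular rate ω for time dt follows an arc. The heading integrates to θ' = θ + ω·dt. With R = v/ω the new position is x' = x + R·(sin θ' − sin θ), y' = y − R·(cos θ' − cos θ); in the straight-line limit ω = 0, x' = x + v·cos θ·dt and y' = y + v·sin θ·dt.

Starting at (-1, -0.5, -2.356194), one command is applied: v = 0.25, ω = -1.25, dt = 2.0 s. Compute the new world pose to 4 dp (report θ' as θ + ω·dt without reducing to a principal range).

(-1.3394, -0.3299, -4.8562)

θ' = -2.3562 + -1.25·2.0 = -4.8562
R = v/ω = 0.25/-1.25 = -0.2000
x' = -1 + -0.2000·(sin -4.8562 − sin -2.3562) = -1.3394
y' = -0.5 − -0.2000·(cos -4.8562 − cos -2.3562) = -0.3299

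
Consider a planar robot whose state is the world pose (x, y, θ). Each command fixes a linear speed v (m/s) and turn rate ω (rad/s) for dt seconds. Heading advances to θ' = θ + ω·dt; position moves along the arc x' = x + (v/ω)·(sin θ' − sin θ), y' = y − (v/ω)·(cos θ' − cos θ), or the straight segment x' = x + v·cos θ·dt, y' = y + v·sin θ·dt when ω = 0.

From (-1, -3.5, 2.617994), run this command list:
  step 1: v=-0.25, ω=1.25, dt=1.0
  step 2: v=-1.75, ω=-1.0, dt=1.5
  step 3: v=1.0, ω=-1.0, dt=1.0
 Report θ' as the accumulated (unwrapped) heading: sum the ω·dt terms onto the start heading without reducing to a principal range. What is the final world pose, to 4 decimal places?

step 1: θ'=3.8680 (R=-0.2000) → pose (-0.7672, -3.4763, 3.8680)
step 2: θ'=2.3680 (R=1.7500) → pose (1.6179, -3.5326, 2.3680)
step 3: θ'=1.3680 (R=-1.0000) → pose (1.3371, -2.6158, 1.3680)

(1.3371, -2.6158, 1.3680)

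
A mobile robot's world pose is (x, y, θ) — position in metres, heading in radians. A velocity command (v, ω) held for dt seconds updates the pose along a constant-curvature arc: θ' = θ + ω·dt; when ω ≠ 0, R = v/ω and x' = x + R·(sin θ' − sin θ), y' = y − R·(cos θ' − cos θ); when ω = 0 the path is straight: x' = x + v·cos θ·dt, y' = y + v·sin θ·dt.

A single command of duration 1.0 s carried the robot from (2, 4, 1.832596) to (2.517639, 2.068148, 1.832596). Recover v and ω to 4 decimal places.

v = -2.0000, ω = 0.0000

Δθ = 1.832596 − 1.832596 = 0.000000
ω = Δθ/dt = 0.000000/1.0 = 0.0000
ω = 0 → v = (Δx·cos θ + Δy·sin θ)/dt = -2.0000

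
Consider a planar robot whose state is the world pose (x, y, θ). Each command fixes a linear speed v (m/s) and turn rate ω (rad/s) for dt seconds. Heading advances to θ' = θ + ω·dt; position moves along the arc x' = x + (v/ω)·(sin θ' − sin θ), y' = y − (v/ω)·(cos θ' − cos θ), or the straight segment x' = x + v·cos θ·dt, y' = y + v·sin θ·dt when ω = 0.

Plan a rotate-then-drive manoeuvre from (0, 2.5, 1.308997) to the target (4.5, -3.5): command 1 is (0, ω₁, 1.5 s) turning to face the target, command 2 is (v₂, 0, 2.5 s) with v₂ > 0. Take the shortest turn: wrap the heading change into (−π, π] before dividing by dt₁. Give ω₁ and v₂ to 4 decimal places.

heading to target = atan2(-3.5−2.5, 4.5−0) = -0.9273
Δθ = wrap(-0.9273 − 1.3090) = -2.2363; ω₁ = Δθ/dt₁ = -1.4909
distance = √((4.5−0)² + (-3.5−2.5)²) = 7.5000; v₂ = distance/dt₂ = 3.0000

ω₁ = -1.4909, v₂ = 3.0000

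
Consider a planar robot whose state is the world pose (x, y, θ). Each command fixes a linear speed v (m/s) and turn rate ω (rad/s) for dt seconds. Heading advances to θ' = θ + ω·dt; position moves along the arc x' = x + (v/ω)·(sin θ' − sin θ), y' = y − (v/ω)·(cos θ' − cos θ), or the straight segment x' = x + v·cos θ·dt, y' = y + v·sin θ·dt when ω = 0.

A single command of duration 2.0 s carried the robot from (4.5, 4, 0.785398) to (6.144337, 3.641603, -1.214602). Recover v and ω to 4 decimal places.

v = 1.0000, ω = -1.0000

Δθ = -1.214602 − 0.785398 = -2.000000
ω = Δθ/dt = -2.000000/2.0 = -1.0000
R = Δx/(sin θ' − sin θ) = -1.0000
v = R·ω = -1.0000·-1.0000 = 1.0000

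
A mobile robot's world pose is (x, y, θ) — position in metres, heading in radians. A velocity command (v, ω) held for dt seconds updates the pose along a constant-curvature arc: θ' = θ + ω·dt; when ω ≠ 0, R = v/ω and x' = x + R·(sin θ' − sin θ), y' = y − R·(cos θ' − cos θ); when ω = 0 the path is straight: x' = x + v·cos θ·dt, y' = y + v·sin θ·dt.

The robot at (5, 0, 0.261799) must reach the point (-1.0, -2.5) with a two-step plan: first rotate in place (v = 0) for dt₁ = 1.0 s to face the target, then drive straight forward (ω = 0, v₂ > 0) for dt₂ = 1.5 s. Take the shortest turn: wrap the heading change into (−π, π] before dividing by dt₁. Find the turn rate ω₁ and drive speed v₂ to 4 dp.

heading to target = atan2(-2.5−0, -1−5) = -2.7468
Δθ = wrap(-2.7468 − 0.2618) = -3.0086; ω₁ = Δθ/dt₁ = -3.0086
distance = √((-1−5)² + (-2.5−0)²) = 6.5000; v₂ = distance/dt₂ = 4.3333

ω₁ = -3.0086, v₂ = 4.3333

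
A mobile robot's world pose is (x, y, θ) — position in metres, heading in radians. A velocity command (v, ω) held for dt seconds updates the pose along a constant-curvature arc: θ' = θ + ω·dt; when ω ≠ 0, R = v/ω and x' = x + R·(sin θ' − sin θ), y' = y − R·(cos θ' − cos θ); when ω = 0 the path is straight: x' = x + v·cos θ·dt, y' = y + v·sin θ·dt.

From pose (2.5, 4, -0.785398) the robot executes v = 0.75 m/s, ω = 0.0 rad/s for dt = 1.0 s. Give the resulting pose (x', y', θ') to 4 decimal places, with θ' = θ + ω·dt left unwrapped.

θ' = -0.7854 + 0.0·1.0 = -0.7854
ω = 0 → straight: x' = 2.5 + 0.75·cos(-0.7854)·1.0 = 3.0303
y' = 4 + 0.75·sin(-0.7854)·1.0 = 3.4697

(3.0303, 3.4697, -0.7854)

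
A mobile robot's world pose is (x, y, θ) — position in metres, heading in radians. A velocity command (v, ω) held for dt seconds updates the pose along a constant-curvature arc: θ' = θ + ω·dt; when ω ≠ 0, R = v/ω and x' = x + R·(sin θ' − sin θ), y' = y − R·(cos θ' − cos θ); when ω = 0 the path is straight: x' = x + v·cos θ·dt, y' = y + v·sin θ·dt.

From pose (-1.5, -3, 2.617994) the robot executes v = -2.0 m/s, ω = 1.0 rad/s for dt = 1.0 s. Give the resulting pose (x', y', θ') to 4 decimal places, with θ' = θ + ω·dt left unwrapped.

θ' = 2.6180 + 1.0·1.0 = 3.6180
R = v/ω = -2.0/1.0 = -2.0000
x' = -1.5 + -2.0000·(sin 3.6180 − sin 2.6180) = 0.4172
y' = -3 − -2.0000·(cos 3.6180 − cos 2.6180) = -3.0453

(0.4172, -3.0453, 3.6180)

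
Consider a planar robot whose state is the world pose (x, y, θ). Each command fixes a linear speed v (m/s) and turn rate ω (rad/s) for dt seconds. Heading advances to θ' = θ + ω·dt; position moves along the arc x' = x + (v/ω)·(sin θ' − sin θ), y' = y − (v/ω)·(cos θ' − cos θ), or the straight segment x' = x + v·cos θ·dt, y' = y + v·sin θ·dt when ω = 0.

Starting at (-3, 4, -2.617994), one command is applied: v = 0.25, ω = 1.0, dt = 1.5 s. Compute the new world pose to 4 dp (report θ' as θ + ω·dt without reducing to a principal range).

(-3.0998, 3.6741, -1.1180)

θ' = -2.6180 + 1.0·1.5 = -1.1180
R = v/ω = 0.25/1.0 = 0.2500
x' = -3 + 0.2500·(sin -1.1180 − sin -2.6180) = -3.0998
y' = 4 − 0.2500·(cos -1.1180 − cos -2.6180) = 3.6741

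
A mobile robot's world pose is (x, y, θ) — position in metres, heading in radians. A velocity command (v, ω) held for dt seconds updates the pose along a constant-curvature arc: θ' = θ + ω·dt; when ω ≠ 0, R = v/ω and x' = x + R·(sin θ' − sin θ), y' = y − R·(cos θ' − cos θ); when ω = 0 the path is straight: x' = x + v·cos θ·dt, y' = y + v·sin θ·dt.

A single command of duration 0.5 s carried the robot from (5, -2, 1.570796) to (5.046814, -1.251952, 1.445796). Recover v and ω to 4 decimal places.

Δθ = 1.445796 − 1.570796 = -0.125000
ω = Δθ/dt = -0.125000/0.5 = -0.2500
R = −Δy/(cos θ' − cos θ) = -6.0000
v = R·ω = -6.0000·-0.2500 = 1.5000

v = 1.5000, ω = -0.2500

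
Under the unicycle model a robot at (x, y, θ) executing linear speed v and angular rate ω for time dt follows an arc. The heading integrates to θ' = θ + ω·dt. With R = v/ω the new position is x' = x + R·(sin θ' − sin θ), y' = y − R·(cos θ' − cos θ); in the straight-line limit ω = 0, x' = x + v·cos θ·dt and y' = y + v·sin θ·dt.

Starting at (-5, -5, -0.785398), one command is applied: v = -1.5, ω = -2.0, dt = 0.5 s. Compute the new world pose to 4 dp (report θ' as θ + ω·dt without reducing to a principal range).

(-5.2025, -4.3100, -1.7854)

θ' = -0.7854 + -2.0·0.5 = -1.7854
R = v/ω = -1.5/-2.0 = 0.7500
x' = -5 + 0.7500·(sin -1.7854 − sin -0.7854) = -5.2025
y' = -5 − 0.7500·(cos -1.7854 − cos -0.7854) = -4.3100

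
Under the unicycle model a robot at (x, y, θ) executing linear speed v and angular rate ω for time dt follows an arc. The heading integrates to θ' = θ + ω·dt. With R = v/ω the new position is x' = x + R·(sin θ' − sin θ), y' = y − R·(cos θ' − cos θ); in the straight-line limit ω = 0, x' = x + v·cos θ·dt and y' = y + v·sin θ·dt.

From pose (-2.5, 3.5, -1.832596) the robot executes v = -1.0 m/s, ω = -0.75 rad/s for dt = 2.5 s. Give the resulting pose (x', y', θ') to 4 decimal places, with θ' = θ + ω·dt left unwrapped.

(-0.4971, 4.2803, -3.7076)

θ' = -1.8326 + -0.75·2.5 = -3.7076
R = v/ω = -1.0/-0.75 = 1.3333
x' = -2.5 + 1.3333·(sin -3.7076 − sin -1.8326) = -0.4971
y' = 3.5 − 1.3333·(cos -3.7076 − cos -1.8326) = 4.2803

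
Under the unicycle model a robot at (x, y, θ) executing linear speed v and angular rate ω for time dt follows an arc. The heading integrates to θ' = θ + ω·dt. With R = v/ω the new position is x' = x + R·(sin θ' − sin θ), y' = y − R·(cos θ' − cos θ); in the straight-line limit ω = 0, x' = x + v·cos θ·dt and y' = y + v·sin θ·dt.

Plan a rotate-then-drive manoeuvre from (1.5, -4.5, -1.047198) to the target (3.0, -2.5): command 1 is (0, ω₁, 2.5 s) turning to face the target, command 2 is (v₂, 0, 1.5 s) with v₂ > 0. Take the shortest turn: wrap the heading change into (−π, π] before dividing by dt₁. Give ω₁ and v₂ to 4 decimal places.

heading to target = atan2(-2.5−-4.5, 3−1.5) = 0.9273
Δθ = wrap(0.9273 − -1.0472) = 1.9745; ω₁ = Δθ/dt₁ = 0.7898
distance = √((3−1.5)² + (-2.5−-4.5)²) = 2.5000; v₂ = distance/dt₂ = 1.6667

ω₁ = 0.7898, v₂ = 1.6667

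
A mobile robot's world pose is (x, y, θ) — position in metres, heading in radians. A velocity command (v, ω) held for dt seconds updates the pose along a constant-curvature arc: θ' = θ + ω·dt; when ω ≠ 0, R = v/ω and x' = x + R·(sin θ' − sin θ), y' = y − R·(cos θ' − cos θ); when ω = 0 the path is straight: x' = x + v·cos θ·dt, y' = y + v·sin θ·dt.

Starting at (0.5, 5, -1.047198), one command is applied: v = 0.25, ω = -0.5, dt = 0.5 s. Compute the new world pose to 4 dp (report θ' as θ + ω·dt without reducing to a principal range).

θ' = -1.0472 + -0.5·0.5 = -1.2972
R = v/ω = 0.25/-0.5 = -0.5000
x' = 0.5 + -0.5000·(sin -1.2972 − sin -1.0472) = 0.5484
y' = 5 − -0.5000·(cos -1.2972 − cos -1.0472) = 4.8851

(0.5484, 4.8851, -1.2972)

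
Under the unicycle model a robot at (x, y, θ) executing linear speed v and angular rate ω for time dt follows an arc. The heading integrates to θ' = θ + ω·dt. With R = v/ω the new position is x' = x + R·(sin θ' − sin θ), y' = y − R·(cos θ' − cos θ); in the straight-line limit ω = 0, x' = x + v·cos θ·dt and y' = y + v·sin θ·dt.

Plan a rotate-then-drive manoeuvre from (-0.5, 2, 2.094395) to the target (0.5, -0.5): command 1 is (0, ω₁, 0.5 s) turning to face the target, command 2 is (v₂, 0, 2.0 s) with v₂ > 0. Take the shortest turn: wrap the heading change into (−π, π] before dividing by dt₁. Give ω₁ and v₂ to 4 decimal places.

ω₁ = 5.9970, v₂ = 1.3463

heading to target = atan2(-0.5−2, 0.5−-0.5) = -1.1903
Δθ = wrap(-1.1903 − 2.0944) = 2.9985; ω₁ = Δθ/dt₁ = 5.9970
distance = √((0.5−-0.5)² + (-0.5−2)²) = 2.6926; v₂ = distance/dt₂ = 1.3463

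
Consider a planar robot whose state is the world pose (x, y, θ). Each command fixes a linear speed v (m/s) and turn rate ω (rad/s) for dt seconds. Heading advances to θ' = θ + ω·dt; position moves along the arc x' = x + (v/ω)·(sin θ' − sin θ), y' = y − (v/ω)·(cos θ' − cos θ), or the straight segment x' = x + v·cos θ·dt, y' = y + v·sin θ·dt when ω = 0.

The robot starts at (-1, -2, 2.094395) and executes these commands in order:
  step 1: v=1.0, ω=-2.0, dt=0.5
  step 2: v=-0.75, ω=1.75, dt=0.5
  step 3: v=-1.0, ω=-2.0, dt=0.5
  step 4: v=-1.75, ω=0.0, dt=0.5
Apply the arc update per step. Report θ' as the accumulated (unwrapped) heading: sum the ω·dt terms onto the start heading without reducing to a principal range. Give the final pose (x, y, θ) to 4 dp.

step 1: θ'=1.0944 (R=-0.5000) → pose (-1.0113, -1.5207, 1.0944)
step 2: θ'=1.9694 (R=-0.4286) → pose (-1.0254, -1.8836, 1.9694)
step 3: θ'=0.9694 (R=0.5000) → pose (-1.0740, -2.3605, 0.9694)
step 4: θ'=0.9694 (straight) → pose (-1.5690, -3.0820, 0.9694)

(-1.5690, -3.0820, 0.9694)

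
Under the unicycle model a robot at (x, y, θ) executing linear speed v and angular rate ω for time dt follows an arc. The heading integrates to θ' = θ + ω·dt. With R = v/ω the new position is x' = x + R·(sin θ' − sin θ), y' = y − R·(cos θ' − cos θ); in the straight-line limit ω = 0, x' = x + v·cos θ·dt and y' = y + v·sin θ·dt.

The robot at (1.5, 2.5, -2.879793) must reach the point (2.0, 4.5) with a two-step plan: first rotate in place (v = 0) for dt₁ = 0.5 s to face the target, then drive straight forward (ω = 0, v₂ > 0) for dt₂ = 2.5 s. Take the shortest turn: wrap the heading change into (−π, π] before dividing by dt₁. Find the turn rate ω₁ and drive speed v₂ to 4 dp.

heading to target = atan2(4.5−2.5, 2−1.5) = 1.3258
Δθ = wrap(1.3258 − -2.8798) = -2.0776; ω₁ = Δθ/dt₁ = -4.1551
distance = √((2−1.5)² + (4.5−2.5)²) = 2.0616; v₂ = distance/dt₂ = 0.8246

ω₁ = -4.1551, v₂ = 0.8246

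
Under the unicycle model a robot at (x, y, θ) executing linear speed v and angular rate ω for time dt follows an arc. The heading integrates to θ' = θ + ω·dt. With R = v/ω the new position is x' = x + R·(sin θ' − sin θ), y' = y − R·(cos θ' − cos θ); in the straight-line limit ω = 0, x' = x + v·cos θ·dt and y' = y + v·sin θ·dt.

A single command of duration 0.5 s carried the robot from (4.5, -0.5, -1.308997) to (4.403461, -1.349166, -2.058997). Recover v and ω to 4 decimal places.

v = 1.7500, ω = -1.5000

Δθ = -2.058997 − -1.308997 = -0.750000
ω = Δθ/dt = -0.750000/0.5 = -1.5000
R = −Δy/(cos θ' − cos θ) = -1.1667
v = R·ω = -1.1667·-1.5000 = 1.7500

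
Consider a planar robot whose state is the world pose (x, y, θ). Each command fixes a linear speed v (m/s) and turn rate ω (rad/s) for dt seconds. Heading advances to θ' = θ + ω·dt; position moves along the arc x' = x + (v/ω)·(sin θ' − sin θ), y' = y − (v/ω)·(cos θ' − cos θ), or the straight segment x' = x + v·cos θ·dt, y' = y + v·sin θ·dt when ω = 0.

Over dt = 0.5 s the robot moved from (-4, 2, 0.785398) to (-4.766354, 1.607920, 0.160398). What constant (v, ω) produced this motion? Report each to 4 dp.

v = -1.7500, ω = -1.2500

Δθ = 0.160398 − 0.785398 = -0.625000
ω = Δθ/dt = -0.625000/0.5 = -1.2500
R = Δx/(sin θ' − sin θ) = 1.4000
v = R·ω = 1.4000·-1.2500 = -1.7500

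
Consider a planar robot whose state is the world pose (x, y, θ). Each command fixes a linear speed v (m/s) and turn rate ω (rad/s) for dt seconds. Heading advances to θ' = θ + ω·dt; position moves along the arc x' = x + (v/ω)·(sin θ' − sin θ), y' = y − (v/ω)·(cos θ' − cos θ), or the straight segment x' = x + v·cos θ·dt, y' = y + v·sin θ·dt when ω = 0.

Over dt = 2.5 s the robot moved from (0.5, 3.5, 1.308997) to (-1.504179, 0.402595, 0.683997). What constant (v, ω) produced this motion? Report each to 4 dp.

v = -1.5000, ω = -0.2500

Δθ = 0.683997 − 1.308997 = -0.625000
ω = Δθ/dt = -0.625000/2.5 = -0.2500
R = −Δy/(cos θ' − cos θ) = 6.0000
v = R·ω = 6.0000·-0.2500 = -1.5000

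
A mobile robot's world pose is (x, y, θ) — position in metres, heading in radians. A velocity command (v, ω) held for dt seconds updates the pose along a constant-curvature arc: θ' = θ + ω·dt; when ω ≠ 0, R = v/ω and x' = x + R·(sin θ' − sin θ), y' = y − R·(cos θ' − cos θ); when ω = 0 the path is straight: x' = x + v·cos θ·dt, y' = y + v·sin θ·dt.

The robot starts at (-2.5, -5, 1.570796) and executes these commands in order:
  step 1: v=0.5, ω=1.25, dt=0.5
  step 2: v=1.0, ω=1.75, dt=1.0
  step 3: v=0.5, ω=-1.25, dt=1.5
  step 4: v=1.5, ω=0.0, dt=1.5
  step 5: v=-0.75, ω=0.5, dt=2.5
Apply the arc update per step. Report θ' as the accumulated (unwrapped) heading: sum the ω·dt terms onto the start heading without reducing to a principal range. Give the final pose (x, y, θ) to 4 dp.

(-3.5847, -3.4005, 3.3208)

step 1: θ'=2.1958 (R=0.4000) → pose (-2.5756, -4.7660, 2.1958)
step 2: θ'=3.9458 (R=0.5714) → pose (-3.4506, -4.7039, 3.9458)
step 3: θ'=2.0708 (R=-0.4000) → pose (-4.0898, -4.6182, 2.0708)
step 4: θ'=2.0708 (straight) → pose (-5.1685, -2.6436, 2.0708)
step 5: θ'=3.3208 (R=-1.5000) → pose (-3.5847, -3.4005, 3.3208)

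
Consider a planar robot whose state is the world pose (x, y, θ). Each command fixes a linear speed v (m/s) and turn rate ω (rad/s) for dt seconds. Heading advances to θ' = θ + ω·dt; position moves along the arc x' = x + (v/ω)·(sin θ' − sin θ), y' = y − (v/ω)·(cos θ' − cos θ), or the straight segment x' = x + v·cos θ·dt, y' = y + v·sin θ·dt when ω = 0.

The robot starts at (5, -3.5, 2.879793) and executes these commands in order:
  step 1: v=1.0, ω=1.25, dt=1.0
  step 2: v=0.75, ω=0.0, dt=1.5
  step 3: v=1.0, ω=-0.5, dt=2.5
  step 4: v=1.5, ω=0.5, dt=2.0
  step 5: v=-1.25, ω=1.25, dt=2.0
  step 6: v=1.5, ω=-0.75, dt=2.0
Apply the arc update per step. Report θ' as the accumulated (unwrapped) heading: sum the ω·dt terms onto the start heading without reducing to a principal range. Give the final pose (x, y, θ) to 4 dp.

step 1: θ'=4.1298 (R=0.8000) → pose (4.1249, -3.8326, 4.1298)
step 2: θ'=4.1298 (straight) → pose (3.5059, -4.7720, 4.1298)
step 3: θ'=2.8798 (R=-2.0000) → pose (1.3182, -5.6035, 2.8798)
step 4: θ'=3.8798 (R=3.0000) → pose (-1.4771, -6.2822, 3.8798)
step 5: θ'=6.3798 (R=-1.0000) → pose (-2.2465, -4.5472, 6.3798)
step 6: θ'=4.8798 (R=-2.0000) → pose (-0.0816, -6.2046, 4.8798)

(-0.0816, -6.2046, 4.8798)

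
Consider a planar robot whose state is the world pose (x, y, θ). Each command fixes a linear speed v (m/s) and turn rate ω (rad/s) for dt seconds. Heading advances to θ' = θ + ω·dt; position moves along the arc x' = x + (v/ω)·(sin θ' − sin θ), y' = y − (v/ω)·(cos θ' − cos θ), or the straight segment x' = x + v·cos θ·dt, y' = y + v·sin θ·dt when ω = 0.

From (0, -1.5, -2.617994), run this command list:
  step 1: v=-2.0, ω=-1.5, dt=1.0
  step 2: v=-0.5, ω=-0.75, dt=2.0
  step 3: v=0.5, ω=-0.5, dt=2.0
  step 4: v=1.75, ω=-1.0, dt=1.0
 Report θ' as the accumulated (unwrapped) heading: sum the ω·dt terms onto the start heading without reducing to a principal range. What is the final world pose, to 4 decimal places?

step 1: θ'=-4.1180 (R=1.3333) → pose (1.7713, -1.9080, -4.1180)
step 2: θ'=-5.6180 (R=0.6667) → pose (1.6305, -2.8059, -5.6180)
step 3: θ'=-6.6180 (R=-1.0000) → pose (2.5763, -2.6482, -6.6180)
step 4: θ'=-7.6180 (R=-1.7500) → pose (3.7027, -3.8919, -7.6180)

(3.7027, -3.8919, -7.6180)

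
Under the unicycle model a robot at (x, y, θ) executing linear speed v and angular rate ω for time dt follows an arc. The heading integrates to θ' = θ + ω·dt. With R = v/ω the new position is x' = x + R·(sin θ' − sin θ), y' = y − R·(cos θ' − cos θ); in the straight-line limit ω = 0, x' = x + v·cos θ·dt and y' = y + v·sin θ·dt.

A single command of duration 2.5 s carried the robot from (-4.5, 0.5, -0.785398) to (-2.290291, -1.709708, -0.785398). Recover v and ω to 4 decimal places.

Δθ = -0.785398 − -0.785398 = 0.000000
ω = Δθ/dt = 0.000000/2.5 = 0.0000
ω = 0 → v = (Δx·cos θ + Δy·sin θ)/dt = 1.2500

v = 1.2500, ω = 0.0000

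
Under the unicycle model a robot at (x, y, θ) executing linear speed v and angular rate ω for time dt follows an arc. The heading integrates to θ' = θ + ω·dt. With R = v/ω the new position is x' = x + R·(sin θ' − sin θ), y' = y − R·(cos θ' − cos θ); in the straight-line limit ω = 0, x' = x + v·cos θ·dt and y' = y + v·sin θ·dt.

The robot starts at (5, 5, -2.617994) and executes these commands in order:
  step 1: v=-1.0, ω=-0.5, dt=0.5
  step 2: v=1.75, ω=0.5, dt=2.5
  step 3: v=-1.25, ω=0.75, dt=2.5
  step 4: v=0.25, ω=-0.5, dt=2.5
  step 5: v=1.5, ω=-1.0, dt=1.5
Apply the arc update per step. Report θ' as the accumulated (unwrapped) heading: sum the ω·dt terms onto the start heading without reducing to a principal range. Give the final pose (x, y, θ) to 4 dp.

(1.0163, 1.4543, -2.4930)

step 1: θ'=-2.8680 (R=2.0000) → pose (5.4596, 5.1936, -2.8680)
step 2: θ'=-1.6180 (R=3.5000) → pose (2.9092, 1.9889, -1.6180)
step 3: θ'=0.2570 (R=-1.6667) → pose (0.8207, 3.6794, 0.2570)
step 4: θ'=-0.9930 (R=-0.5000) → pose (1.3667, 3.4689, -0.9930)
step 5: θ'=-2.4930 (R=-1.5000) → pose (1.0163, 1.4543, -2.4930)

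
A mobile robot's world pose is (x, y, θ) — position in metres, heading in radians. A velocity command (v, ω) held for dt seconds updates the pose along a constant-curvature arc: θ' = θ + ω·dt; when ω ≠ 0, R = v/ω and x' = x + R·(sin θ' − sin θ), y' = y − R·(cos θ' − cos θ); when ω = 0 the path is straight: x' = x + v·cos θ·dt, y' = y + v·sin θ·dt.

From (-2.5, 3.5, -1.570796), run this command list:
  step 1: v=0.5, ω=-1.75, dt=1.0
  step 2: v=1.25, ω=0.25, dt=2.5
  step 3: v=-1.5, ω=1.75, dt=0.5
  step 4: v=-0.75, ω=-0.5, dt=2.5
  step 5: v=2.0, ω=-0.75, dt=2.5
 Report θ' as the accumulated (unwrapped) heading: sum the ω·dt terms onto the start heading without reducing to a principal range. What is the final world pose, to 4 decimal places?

step 1: θ'=-3.3208 (R=-0.2857) → pose (-2.8366, 3.2189, -3.3208)
step 2: θ'=-2.6958 (R=5.0000) → pose (-5.8838, 2.8103, -2.6958)
step 3: θ'=-1.8208 (R=-0.8571) → pose (-5.4228, 3.3716, -1.8208)
step 4: θ'=-3.0708 (R=1.5000) → pose (-4.0756, 4.4967, -3.0708)
step 5: θ'=-4.9458 (R=-2.6667) → pose (-6.8586, 7.7735, -4.9458)

(-6.8586, 7.7735, -4.9458)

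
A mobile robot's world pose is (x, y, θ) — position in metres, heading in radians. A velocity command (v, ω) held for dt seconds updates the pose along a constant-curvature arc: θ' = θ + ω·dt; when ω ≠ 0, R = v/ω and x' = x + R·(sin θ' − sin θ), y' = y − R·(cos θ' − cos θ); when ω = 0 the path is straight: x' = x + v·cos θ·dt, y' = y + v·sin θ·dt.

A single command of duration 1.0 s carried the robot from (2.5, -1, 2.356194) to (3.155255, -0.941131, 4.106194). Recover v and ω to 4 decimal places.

v = -0.7500, ω = 1.7500

Δθ = 4.106194 − 2.356194 = 1.750000
ω = Δθ/dt = 1.750000/1.0 = 1.7500
R = Δx/(sin θ' − sin θ) = -0.4286
v = R·ω = -0.4286·1.7500 = -0.7500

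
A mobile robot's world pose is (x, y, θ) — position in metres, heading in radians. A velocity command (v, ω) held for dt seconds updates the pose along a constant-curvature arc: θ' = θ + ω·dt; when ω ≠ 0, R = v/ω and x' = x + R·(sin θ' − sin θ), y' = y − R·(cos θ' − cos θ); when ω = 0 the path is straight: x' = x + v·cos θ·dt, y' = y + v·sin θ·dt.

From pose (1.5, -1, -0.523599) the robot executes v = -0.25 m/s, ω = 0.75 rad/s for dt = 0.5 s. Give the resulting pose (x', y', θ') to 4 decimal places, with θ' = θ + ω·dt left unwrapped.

θ' = -0.5236 + 0.75·0.5 = -0.1486
R = v/ω = -0.25/0.75 = -0.3333
x' = 1.5 + -0.3333·(sin -0.1486 − sin -0.5236) = 1.3827
y' = -1 − -0.3333·(cos -0.1486 − cos -0.5236) = -0.9590

(1.3827, -0.9590, -0.1486)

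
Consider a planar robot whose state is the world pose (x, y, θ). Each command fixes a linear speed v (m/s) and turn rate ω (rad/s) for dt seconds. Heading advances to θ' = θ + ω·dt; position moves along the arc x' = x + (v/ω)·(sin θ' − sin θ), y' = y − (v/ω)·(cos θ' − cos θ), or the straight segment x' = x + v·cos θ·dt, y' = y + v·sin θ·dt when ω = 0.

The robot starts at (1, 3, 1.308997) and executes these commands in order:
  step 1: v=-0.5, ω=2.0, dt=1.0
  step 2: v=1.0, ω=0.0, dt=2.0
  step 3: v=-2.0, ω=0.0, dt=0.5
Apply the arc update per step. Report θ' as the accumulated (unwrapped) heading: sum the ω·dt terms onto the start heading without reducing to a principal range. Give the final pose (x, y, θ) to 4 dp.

step 1: θ'=3.3090 (R=-0.2500) → pose (1.2831, 2.6888, 3.3090)
step 2: θ'=3.3090 (straight) → pose (-0.6889, 2.3555, 3.3090)
step 3: θ'=3.3090 (straight) → pose (0.2971, 2.5222, 3.3090)

(0.2971, 2.5222, 3.3090)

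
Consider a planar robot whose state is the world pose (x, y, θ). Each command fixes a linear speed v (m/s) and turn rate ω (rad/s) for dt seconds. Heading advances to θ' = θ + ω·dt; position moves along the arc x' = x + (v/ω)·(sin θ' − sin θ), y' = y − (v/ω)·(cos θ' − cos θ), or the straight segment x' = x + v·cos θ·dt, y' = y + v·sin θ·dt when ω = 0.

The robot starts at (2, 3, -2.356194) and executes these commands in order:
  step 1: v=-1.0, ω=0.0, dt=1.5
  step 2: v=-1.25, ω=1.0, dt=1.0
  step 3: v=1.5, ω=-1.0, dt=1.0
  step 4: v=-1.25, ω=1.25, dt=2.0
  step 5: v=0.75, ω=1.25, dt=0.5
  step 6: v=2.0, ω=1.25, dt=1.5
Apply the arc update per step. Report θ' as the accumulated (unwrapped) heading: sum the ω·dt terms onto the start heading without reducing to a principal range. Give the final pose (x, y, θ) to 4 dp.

(2.1255, 8.2458, 2.6438)

step 1: θ'=-2.3562 (straight) → pose (3.0607, 4.0607, -2.3562)
step 2: θ'=-1.3562 (R=-1.2500) → pose (3.3981, 5.2107, -1.3562)
step 3: θ'=-2.3562 (R=-1.5000) → pose (2.9932, 3.8306, -2.3562)
step 4: θ'=0.1438 (R=-1.0000) → pose (2.1428, 5.5274, 0.1438)
step 5: θ'=0.7688 (R=0.6000) → pose (2.4739, 5.6900, 0.7688)
step 6: θ'=2.6438 (R=1.6000) → pose (2.1255, 8.2458, 2.6438)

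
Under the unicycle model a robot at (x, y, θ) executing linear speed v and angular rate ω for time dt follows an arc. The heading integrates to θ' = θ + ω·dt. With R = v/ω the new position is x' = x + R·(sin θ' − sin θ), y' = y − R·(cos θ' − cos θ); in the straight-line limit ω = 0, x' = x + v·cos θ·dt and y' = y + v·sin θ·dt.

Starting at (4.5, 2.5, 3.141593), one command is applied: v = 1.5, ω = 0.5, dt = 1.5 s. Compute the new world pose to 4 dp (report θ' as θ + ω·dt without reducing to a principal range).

(2.4551, 1.6951, 3.8916)

θ' = 3.1416 + 0.5·1.5 = 3.8916
R = v/ω = 1.5/0.5 = 3.0000
x' = 4.5 + 3.0000·(sin 3.8916 − sin 3.1416) = 2.4551
y' = 2.5 − 3.0000·(cos 3.8916 − cos 3.1416) = 1.6951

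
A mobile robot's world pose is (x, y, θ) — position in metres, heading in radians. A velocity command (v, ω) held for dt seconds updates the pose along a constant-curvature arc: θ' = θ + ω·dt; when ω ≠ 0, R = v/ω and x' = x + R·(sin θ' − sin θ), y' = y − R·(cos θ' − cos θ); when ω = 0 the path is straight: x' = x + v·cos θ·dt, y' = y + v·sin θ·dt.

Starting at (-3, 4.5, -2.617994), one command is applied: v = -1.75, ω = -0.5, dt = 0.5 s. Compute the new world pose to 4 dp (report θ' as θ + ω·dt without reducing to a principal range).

(-2.1957, 4.8387, -2.8680)

θ' = -2.6180 + -0.5·0.5 = -2.8680
R = v/ω = -1.75/-0.5 = 3.5000
x' = -3 + 3.5000·(sin -2.8680 − sin -2.6180) = -2.1957
y' = 4.5 − 3.5000·(cos -2.8680 − cos -2.6180) = 4.8387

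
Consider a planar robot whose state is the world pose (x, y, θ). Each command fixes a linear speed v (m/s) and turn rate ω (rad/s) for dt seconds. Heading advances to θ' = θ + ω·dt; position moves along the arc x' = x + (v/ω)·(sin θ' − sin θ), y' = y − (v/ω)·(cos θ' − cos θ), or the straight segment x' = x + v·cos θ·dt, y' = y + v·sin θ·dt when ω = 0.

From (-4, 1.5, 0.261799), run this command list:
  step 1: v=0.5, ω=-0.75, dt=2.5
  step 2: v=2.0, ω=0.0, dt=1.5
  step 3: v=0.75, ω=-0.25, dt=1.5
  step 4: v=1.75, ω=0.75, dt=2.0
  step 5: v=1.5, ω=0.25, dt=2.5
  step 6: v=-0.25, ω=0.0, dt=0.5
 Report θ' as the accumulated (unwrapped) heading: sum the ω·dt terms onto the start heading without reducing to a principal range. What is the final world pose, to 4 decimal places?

step 1: θ'=-1.6132 (R=-0.6667) → pose (-3.1614, 0.8278, -1.6132)
step 2: θ'=-1.6132 (straight) → pose (-3.2886, -2.1695, -1.6132)
step 3: θ'=-1.9882 (R=-3.0000) → pose (-3.5434, -3.2585, -1.9882)
step 4: θ'=-0.4882 (R=2.3333) → pose (-2.5049, -6.2652, -0.4882)
step 5: θ'=0.1368 (R=6.0000) → pose (1.1276, -6.9100, 0.1368)
step 6: θ'=0.1368 (straight) → pose (1.0038, -6.9271, 0.1368)

(1.0038, -6.9271, 0.1368)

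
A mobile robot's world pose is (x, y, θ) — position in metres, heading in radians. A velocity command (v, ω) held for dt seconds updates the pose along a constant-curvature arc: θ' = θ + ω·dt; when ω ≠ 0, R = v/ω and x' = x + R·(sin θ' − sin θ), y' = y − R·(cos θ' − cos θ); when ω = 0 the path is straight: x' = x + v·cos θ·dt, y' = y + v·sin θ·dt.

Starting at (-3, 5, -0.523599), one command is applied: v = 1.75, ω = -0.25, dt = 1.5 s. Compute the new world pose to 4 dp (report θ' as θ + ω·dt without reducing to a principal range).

θ' = -0.5236 + -0.25·1.5 = -0.8986
R = v/ω = 1.75/-0.25 = -7.0000
x' = -3 + -7.0000·(sin -0.8986 − sin -0.5236) = -1.0228
y' = 5 − -7.0000·(cos -0.8986 − cos -0.5236) = 3.2968

(-1.0228, 3.2968, -0.8986)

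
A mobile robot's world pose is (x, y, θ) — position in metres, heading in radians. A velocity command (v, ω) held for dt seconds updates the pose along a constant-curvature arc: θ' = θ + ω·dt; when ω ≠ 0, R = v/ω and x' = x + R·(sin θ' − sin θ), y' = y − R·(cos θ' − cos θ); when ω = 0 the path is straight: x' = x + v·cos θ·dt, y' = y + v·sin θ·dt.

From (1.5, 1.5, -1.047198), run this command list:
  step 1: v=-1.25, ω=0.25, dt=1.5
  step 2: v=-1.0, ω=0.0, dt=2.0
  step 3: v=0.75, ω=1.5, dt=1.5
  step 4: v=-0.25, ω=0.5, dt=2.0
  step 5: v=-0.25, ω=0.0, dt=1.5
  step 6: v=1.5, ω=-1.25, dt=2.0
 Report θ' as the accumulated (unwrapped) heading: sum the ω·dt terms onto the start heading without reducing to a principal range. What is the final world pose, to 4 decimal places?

(0.6276, 6.1436, 0.0778)

step 1: θ'=-0.6722 (R=-5.0000) → pose (0.2834, 2.9123, -0.6722)
step 2: θ'=-0.6722 (straight) → pose (-1.2815, 4.1577, -0.6722)
step 3: θ'=1.5778 (R=0.5000) → pose (-0.4702, 4.5524, 1.5778)
step 4: θ'=2.5778 (R=-0.5000) → pose (-0.2374, 4.1333, 2.5778)
step 5: θ'=2.5778 (straight) → pose (0.0796, 3.9329, 2.5778)
step 6: θ'=0.0778 (R=-1.2000) → pose (0.6276, 6.1436, 0.0778)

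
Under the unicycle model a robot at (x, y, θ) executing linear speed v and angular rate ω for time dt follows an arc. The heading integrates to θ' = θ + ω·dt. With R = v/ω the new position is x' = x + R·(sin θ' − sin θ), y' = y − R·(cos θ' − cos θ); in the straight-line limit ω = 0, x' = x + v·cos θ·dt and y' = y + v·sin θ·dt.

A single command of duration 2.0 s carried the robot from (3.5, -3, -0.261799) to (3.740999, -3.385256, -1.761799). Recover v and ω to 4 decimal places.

Δθ = -1.761799 − -0.261799 = -1.500000
ω = Δθ/dt = -1.500000/2.0 = -0.7500
R = −Δy/(cos θ' − cos θ) = -0.3333
v = R·ω = -0.3333·-0.7500 = 0.2500

v = 0.2500, ω = -0.7500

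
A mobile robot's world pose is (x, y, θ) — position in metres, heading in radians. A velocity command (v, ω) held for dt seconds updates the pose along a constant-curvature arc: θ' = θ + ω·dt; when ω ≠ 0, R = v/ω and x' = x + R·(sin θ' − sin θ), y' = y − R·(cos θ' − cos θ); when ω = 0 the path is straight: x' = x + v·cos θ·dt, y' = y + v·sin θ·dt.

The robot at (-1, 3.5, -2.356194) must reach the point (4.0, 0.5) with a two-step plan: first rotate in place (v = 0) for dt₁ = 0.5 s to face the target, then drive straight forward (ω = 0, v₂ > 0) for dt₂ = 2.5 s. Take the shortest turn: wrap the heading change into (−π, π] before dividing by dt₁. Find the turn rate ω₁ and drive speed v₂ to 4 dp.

ω₁ = 3.6315, v₂ = 2.3324

heading to target = atan2(0.5−3.5, 4−-1) = -0.5404
Δθ = wrap(-0.5404 − -2.3562) = 1.8158; ω₁ = Δθ/dt₁ = 3.6315
distance = √((4−-1)² + (0.5−3.5)²) = 5.8310; v₂ = distance/dt₂ = 2.3324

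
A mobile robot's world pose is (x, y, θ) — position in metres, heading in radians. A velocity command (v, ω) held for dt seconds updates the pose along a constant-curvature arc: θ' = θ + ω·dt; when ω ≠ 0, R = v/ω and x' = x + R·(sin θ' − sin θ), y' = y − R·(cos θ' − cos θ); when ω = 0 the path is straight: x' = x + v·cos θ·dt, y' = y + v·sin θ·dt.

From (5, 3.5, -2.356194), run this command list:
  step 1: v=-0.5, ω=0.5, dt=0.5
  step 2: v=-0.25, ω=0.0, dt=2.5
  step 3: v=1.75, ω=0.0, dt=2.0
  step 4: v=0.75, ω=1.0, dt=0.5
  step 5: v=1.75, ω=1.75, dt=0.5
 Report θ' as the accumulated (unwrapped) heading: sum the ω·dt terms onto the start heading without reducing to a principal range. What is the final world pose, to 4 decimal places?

step 1: θ'=-2.1062 (R=-1.0000) → pose (5.1530, 3.6969, -2.1062)
step 2: θ'=-2.1062 (straight) → pose (5.4718, 4.2345, -2.1062)
step 3: θ'=-2.1062 (straight) → pose (3.6862, 1.2242, -2.1062)
step 4: θ'=-1.6062 (R=0.7500) → pose (3.5817, 0.8681, -1.6062)
step 5: θ'=-0.7312 (R=1.0000) → pose (3.9133, 0.0884, -0.7312)

(3.9133, 0.0884, -0.7312)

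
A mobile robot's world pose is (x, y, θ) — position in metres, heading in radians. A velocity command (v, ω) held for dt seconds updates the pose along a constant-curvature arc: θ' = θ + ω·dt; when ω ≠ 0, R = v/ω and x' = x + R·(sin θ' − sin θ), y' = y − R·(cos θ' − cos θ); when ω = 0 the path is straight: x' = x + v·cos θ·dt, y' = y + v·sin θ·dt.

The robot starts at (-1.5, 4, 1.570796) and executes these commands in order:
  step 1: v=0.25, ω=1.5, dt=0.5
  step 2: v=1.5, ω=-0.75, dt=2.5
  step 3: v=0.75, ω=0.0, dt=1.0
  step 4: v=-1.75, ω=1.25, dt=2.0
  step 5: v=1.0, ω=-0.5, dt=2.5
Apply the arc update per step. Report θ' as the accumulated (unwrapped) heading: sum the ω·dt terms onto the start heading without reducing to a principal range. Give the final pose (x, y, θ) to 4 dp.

(-1.5310, 6.6808, 1.6958)

step 1: θ'=2.3208 (R=0.1667) → pose (-1.5447, 4.1136, 2.3208)
step 2: θ'=0.4458 (R=-2.0000) → pose (-0.9437, 7.2814, 0.4458)
step 3: θ'=0.4458 (straight) → pose (-0.2670, 7.6048, 0.4458)
step 4: θ'=2.9458 (R=-1.4000) → pose (0.0643, 4.9684, 2.9458)
step 5: θ'=1.6958 (R=-2.0000) → pose (-1.5310, 6.6808, 1.6958)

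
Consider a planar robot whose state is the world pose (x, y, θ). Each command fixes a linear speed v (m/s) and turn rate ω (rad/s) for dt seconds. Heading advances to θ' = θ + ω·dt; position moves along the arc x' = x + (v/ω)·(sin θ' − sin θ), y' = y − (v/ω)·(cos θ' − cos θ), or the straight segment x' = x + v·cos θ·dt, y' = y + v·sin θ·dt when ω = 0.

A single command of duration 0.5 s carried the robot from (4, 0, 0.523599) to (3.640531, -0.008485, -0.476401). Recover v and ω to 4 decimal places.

v = -0.7500, ω = -2.0000

Δθ = -0.476401 − 0.523599 = -1.000000
ω = Δθ/dt = -1.000000/0.5 = -2.0000
R = Δx/(sin θ' − sin θ) = 0.3750
v = R·ω = 0.3750·-2.0000 = -0.7500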